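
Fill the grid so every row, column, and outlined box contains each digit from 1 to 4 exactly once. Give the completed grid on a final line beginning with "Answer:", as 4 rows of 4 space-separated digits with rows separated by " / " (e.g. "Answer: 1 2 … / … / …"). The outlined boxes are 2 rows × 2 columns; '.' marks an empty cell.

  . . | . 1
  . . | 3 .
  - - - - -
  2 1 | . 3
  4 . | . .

Step 1. [r2c4∈{2,4}] across col 4, 4 lands solely at r2c4. So r2c4=4.
Step 2. [r1c2∈{2,3,4}] row 1 places 4 nowhere but r1c2. So r1c2=4.
Step 3. [r4c3∈{1,2}] across row 4, 1 lands solely at r4c3. So r4c3=1.
Step 4. [r1c3∈{2}] nothing but 2 survives at r1c3 ⇒ r1c3=2.
Step 5. [r4c2∈{3}] r4c2's peers cover all but 3, so r4c2=3.
Step 6. [r3c3∈{4}] r3c3 is down to just 4. So r3c3=4.
Step 7. [r4c4∈{2}] nothing but 2 survives at r4c4, so r4c4=2.
Step 8. [r2c1∈{1}] r2c1 has the single candidate 1, so r2c1=1.
Step 9. [r2c2∈{2}] r2c2's peers cover all but 2, so r2c2=2.
Step 10. [r1c1∈{3}] nothing but 3 survives at r1c1 ⇒ r1c1=3.

Answer: 3 4 2 1 / 1 2 3 4 / 2 1 4 3 / 4 3 1 2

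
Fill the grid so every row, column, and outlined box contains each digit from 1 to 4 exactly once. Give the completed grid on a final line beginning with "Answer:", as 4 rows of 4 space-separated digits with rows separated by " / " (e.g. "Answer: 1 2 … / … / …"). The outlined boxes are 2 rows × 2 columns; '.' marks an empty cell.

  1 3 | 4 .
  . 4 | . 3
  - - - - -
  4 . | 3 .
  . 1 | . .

Step 1. [r4c3∈{2}] r4c3 has the single candidate 2 ⇒ r4c3=2.
Step 2. [r2c1∈{2}] r2c1's peers cover all but 2 ⇒ r2c1=2.
Step 3. [r3c4∈{1}] r3c4 is down to just 1. So r3c4=1.
Step 4. [r2c3∈{1}] r2c3's peers cover all but 1. So r2c3=1.
Step 5. [r4c1∈{3}] only 3 remains possible at r4c1. So r4c1=3.
Step 6. [r4c4∈{4}] r4c4 has the single candidate 4, so r4c4=4.
Step 7. [r1c4∈{2}] nothing but 2 survives at r1c4, so r1c4=2.
Step 8. [r3c2∈{2}] r3c2 is down to just 2, so r3c2=2.

Answer: 1 3 4 2 / 2 4 1 3 / 4 2 3 1 / 3 1 2 4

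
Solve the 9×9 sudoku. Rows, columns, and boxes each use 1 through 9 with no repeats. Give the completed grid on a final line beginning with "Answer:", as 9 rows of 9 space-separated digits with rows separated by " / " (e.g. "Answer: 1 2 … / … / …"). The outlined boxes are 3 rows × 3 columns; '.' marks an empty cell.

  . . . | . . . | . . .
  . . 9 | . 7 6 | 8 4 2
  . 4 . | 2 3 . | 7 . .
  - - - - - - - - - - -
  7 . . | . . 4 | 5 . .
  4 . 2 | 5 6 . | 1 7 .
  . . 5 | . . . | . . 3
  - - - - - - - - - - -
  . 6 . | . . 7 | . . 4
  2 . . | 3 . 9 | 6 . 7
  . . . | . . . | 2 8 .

Step 1. [r2c4∈{1}] only 1 remains possible at r2c4. So r2c4=1.
Step 2. [r7c4∈{8}] nothing but 8 survives at r7c4. So r7c4=8.
Step 3. [r4c4∈{9}] only 9 remains possible at r4c4. So r4c4=9.
Step 4. [r1c5∈{4,5,8,9}] across col 5, 9 lands solely at r1c5, so r1c5=9.
Step 5. [r1c7∈{3}] r1c7 is down to just 3, so r1c7=3.
Step 6. [r7c8∈{1,3,5,9}] across col 8, 3 lands solely at r7c8 ⇒ r7c8=3.
Step 7. [r7c3∈{1}] r7c3's peers cover all but 1 ⇒ r7c3=1.
Step 8. [r6c6∈{1,2,8}] 2 has one home in col 6: r6c6. So r6c6=2.
Step 9. [r1c2∈{1,2,5,7,8}] across row 1, 2 lands solely at r1c2, so r1c2=2.
Step 10. [r9c2∈{3,5,7,9}] across col 2, 7 lands solely at r9c2. So r9c2=7.
Step 11. [r9c6∈{1,5}] across col 6, 1 lands solely at r9c6. So r9c6=1.
Step 12. [r7c7∈{9}] nothing but 9 survives at r7c7 ⇒ r7c7=9.
Step 13. [r7c1∈{5}] r7c1 has the single candidate 5 ⇒ r7c1=5.
Step 14. [r9c9∈{5}] nothing but 5 survives at r9c9. So r9c9=5.
Step 15. [r8c2∈{8}] r8c2's peers cover all but 8 ⇒ r8c2=8.
Step 16. [r9c5∈{4}] only 4 remains possible at r9c5, so r9c5=4.
Step 17. [r9c3∈{3}] r9c3 is down to just 3 ⇒ r9c3=3.
Step 18. [r4c2∈{1,3}] row 4 places 3 nowhere but r4c2, so r4c2=3.
Step 19. [r6c2∈{1,9}] r6c2 is the only open cell in col 2 admitting 1 ⇒ r6c2=1.
Step 20. [r6c5∈{8}] nothing but 8 survives at r6c5, so r6c5=8.
Step 21. [r4c3∈{6,8}] across box 4, 8 lands solely at r4c3 ⇒ r4c3=8.
Step 22. [r3c3∈{6}] r3c3's peers cover all but 6 ⇒ r3c3=6.
Step 23. [r4c9∈{6}] r4c9's peers cover all but 6, so r4c9=6.
Step 24. [r1c9∈{1}] r1c9 is down to just 1 ⇒ r1c9=1.
Step 25. [r6c8∈{9}] r6c8 is down to just 9. So r6c8=9.
Step 26. [r1c1∈{8}] only 8 remains possible at r1c1 ⇒ r1c1=8.
Step 27. [r3c8∈{5}] only 5 remains possible at r3c8, so r3c8=5.
Step 28. [r2c1∈{3}] r2c1's peers cover all but 3, so r2c1=3.
Step 29. [r9c1∈{9}] r9c1 is down to just 9, so r9c1=9.
Step 30. [r8c8∈{1}] r8c8's peers cover all but 1 ⇒ r8c8=1.
Step 31. [r1c3∈{7}] r1c3 is down to just 7 ⇒ r1c3=7.
Step 32. [r5c2∈{9}] r5c2 has the single candidate 9, so r5c2=9.
Step 33. [r1c8∈{6}] nothing but 6 survives at r1c8 ⇒ r1c8=6.
Step 34. [r7c5∈{2}] r7c5's peers cover all but 2, so r7c5=2.
Step 35. [r6c7∈{4}] r6c7 has the single candidate 4 ⇒ r6c7=4.
Step 36. [r2c2∈{5}] r2c2 has the single candidate 5, so r2c2=5.
Step 37. [r6c1∈{6}] r6c1 is down to just 6. So r6c1=6.
Step 38. [r3c9∈{9}] r3c9 has the single candidate 9. So r3c9=9.
Step 39. [r4c5∈{1}] r4c5's peers cover all but 1. So r4c5=1.
Step 40. [r5c6∈{3}] only 3 remains possible at r5c6, so r5c6=3.
Step 41. [r4c8∈{2}] only 2 remains possible at r4c8, so r4c8=2.
Step 42. [r8c5∈{5}] r8c5 has the single candidate 5, so r8c5=5.
Step 43. [r3c1∈{1}] r3c1's peers cover all but 1, so r3c1=1.
Step 44. [r1c6∈{5}] nothing but 5 survives at r1c6 ⇒ r1c6=5.
Step 45. [r9c4∈{6}] nothing but 6 survives at r9c4. So r9c4=6.
Step 46. [r1c4∈{4}] r1c4's peers cover all but 4. So r1c4=4.
Step 47. [r5c9∈{8}] r5c9 is down to just 8 ⇒ r5c9=8.
Step 48. [r6c4∈{7}] only 7 remains possible at r6c4, so r6c4=7.
Step 49. [r3c6∈{8}] r3c6's peers cover all but 8 ⇒ r3c6=8.
Step 50. [r8c3∈{4}] only 4 remains possible at r8c3, so r8c3=4.

Answer: 8 2 7 4 9 5 3 6 1 / 3 5 9 1 7 6 8 4 2 / 1 4 6 2 3 8 7 5 9 / 7 3 8 9 1 4 5 2 6 / 4 9 2 5 6 3 1 7 8 / 6 1 5 7 8 2 4 9 3 / 5 6 1 8 2 7 9 3 4 / 2 8 4 3 5 9 6 1 7 / 9 7 3 6 4 1 2 8 5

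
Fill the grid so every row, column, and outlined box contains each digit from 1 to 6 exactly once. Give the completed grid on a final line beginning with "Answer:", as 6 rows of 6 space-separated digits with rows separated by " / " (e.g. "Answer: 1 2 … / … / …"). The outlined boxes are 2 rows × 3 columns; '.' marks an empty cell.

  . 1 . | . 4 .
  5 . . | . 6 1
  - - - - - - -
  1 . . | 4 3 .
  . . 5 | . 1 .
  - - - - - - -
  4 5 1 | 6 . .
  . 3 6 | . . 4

Step 1. [r4c4∈{2}] r4c4 is down to just 2, so r4c4=2.
Step 2. [r1c6∈{2,3,5}] box 2 places 2 nowhere but r1c6 ⇒ r1c6=2.
Step 3. [r2c3∈{2,3,4}] r2c3 is the only open cell in col 3 admitting 4, so r2c3=4.
Step 4. [r4c6∈{6}] nothing but 6 survives at r4c6, so r4c6=6.
Step 5. [r6c5∈{2,5}] in col 5, 5 fits only at r6c5, so r6c5=5.
Step 6. [r1c3∈{3}] only 3 remains possible at r1c3, so r1c3=3.
Step 7. [r3c3∈{2}] r3c3 is down to just 2, so r3c3=2.
Step 8. [r1c4∈{5}] nothing but 5 survives at r1c4 ⇒ r1c4=5.
Step 9. [r2c4∈{3}] r2c4's peers cover all but 3, so r2c4=3.
Step 10. [r4c1∈{3}] r4c1 is down to just 3. So r4c1=3.
Step 11. [r4c2∈{4}] r4c2 has the single candidate 4 ⇒ r4c2=4.
Step 12. [r5c6∈{3}] only 3 remains possible at r5c6 ⇒ r5c6=3.
Step 13. [r5c5∈{2}] only 2 remains possible at r5c5, so r5c5=2.
Step 14. [r3c6∈{5}] r3c6's peers cover all but 5. So r3c6=5.
Step 15. [r2c2∈{2}] r2c2 has the single candidate 2, so r2c2=2.
Step 16. [r6c4∈{1}] r6c4 is down to just 1, so r6c4=1.
Step 17. [r1c1∈{6}] r1c1 is down to just 6. So r1c1=6.
Step 18. [r6c1∈{2}] nothing but 2 survives at r6c1 ⇒ r6c1=2.
Step 19. [r3c2∈{6}] r3c2's peers cover all but 6. So r3c2=6.

Answer: 6 1 3 5 4 2 / 5 2 4 3 6 1 / 1 6 2 4 3 5 / 3 4 5 2 1 6 / 4 5 1 6 2 3 / 2 3 6 1 5 4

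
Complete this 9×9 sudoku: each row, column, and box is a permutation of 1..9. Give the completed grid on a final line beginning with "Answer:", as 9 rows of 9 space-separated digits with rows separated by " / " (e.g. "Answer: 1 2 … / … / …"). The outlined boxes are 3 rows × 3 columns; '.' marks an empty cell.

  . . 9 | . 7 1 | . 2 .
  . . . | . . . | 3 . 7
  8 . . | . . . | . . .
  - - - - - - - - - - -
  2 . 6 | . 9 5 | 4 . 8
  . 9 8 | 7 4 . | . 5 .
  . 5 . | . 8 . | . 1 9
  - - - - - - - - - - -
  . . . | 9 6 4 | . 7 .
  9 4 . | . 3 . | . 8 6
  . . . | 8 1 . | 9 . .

Step 1. [r4c2∈{1,3,7}] r4c2 is the only open cell in row 4 admitting 7 ⇒ r4c2=7.
Step 2. [r3c3∈{1,2,3,4,5,7}] r3c3 is the only open cell in row 3 admitting 7 ⇒ r3c3=7.
Step 3. [r8c4∈{2,5}] in box 8, 5 fits only at r8c4 ⇒ r8c4=5.
Step 4. [r9c1∈{3,5,6,7}] col 1 places 7 nowhere but r9c1 ⇒ r9c1=7.
Step 5. [r9c6∈{2}] r9c6 has the single candidate 2. So r9c6=2.
Step 6. [r6c4∈{2,3,6}] in box 5, 2 fits only at r6c4, so r6c4=2.
Step 7. [r9c2∈{3,6}] row 9 places 6 nowhere but r9c2, so r9c2=6.
Step 8. [r1c2∈{3}] nothing but 3 survives at r1c2. So r1c2=3.
Step 9. [r4c8∈{3}] r4c8 has the single candidate 3 ⇒ r4c8=3.
Step 10. [r5c1∈{1,3}] row 5 places 1 nowhere but r5c1. So r5c1=1.
Step 11. [r3c4∈{3,4,6}] r3c4 is the only open cell in col 4 admitting 3 ⇒ r3c4=3.
Step 12. [r9c8∈{4}] r9c8 is down to just 4, so r9c8=4.
Step 13. [r3c9∈{1,4,5}] across row 3, 4 lands solely at r3c9 ⇒ r3c9=4.
Step 14. [r7c9∈{1,2,3,5}] col 9 places 1 nowhere but r7c9. So r7c9=1.
Step 15. [r1c9∈{5}] nothing but 5 survives at r1c9, so r1c9=5.
Step 16. [r9c3∈{3,5}] row 9 places 5 nowhere but r9c3, so r9c3=5.
Step 17. [r8c7∈{2}] r8c7 has the single candidate 2. So r8c7=2.
Step 18. [r5c7∈{6}] r5c7's peers cover all but 6, so r5c7=6.
Step 19. [r2c1∈{4,5,6}] col 1 places 5 nowhere but r2c1 ⇒ r2c1=5.
Step 20. [r6c6∈{3,6}] row 6 places 6 nowhere but r6c6, so r6c6=6.
Step 21. [r2c5∈{2}] r2c5's peers cover all but 2. So r2c5=2.
Step 22. [r2c2∈{1}] nothing but 1 survives at r2c2. So r2c2=1.
Step 23. [r2c3∈{4}] r2c3's peers cover all but 4, so r2c3=4.
Step 24. [r7c3∈{2,3}] in col 3, 2 fits only at r7c3. So r7c3=2.
Step 25. [r3c6∈{9}] r3c6 is down to just 9, so r3c6=9.
Step 26. [r2c4∈{6}] nothing but 6 survives at r2c4. So r2c4=6.
Step 27. [r6c1∈{3,4}] row 6 places 4 nowhere but r6c1. So r6c1=4.
Step 28. [r3c8∈{6}] r3c8 has the single candidate 6. So r3c8=6.
Step 29. [r4c4∈{1}] nothing but 1 survives at r4c4 ⇒ r4c4=1.
Step 30. [r6c3∈{3}] r6c3 has the single candidate 3 ⇒ r6c3=3.
Step 31. [r5c6∈{3}] r5c6 is down to just 3. So r5c6=3.
Step 32. [r3c5∈{5}] r3c5 has the single candidate 5, so r3c5=5.
Step 33. [r8c3∈{1}] only 1 remains possible at r8c3, so r8c3=1.
Step 34. [r1c7∈{8}] nothing but 8 survives at r1c7 ⇒ r1c7=8.
Step 35. [r7c2∈{8}] r7c2's peers cover all but 8 ⇒ r7c2=8.
Step 36. [r5c9∈{2}] r5c9 is down to just 2 ⇒ r5c9=2.
Step 37. [r2c8∈{9}] nothing but 9 survives at r2c8, so r2c8=9.
Step 38. [r3c7∈{1}] r3c7 is down to just 1, so r3c7=1.
Step 39. [r1c1∈{6}] r1c1 is down to just 6. So r1c1=6.
Step 40. [r3c2∈{2}] r3c2's peers cover all but 2 ⇒ r3c2=2.
Step 41. [r2c6∈{8}] r2c6 is down to just 8. So r2c6=8.
Step 42. [r7c1∈{3}] r7c1's peers cover all but 3, so r7c1=3.
Step 43. [r6c7∈{7}] only 7 remains possible at r6c7 ⇒ r6c7=7.
Step 44. [r9c9∈{3}] r9c9 has the single candidate 3, so r9c9=3.
Step 45. [r8c6∈{7}] only 7 remains possible at r8c6, so r8c6=7.
Step 46. [r7c7∈{5}] only 5 remains possible at r7c7 ⇒ r7c7=5.
Step 47. [r1c4∈{4}] only 4 remains possible at r1c4 ⇒ r1c4=4.

Answer: 6 3 9 4 7 1 8 2 5 / 5 1 4 6 2 8 3 9 7 / 8 2 7 3 5 9 1 6 4 / 2 7 6 1 9 5 4 3 8 / 1 9 8 7 4 3 6 5 2 / 4 5 3 2 8 6 7 1 9 / 3 8 2 9 6 4 5 7 1 / 9 4 1 5 3 7 2 8 6 / 7 6 5 8 1 2 9 4 3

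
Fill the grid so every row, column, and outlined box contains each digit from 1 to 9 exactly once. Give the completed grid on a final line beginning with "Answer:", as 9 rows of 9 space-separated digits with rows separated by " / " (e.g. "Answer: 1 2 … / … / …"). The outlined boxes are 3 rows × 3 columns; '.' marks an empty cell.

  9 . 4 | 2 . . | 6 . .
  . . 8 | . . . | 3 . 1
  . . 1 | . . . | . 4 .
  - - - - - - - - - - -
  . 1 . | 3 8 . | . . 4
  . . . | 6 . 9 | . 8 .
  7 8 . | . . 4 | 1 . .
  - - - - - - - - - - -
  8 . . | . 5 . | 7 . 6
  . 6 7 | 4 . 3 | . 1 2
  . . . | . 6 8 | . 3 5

Step 1. [r7c8∈{9}] r7c8 is down to just 9, so r7c8=9.
Step 2. [r7c2∈{2,3,4}] across row 7, 4 lands solely at r7c2, so r7c2=4.
Step 3. [r3c4∈{5,7,8,9}] across col 4, 8 lands solely at r3c4 ⇒ r3c4=8.
Step 4. [r8c1∈{5}] r8c1's peers cover all but 5, so r8c1=5.
Step 5. [r6c4∈{5}] r6c4 has the single candidate 5 ⇒ r6c4=5.
Step 6. [r6c5∈{2}] only 2 remains possible at r6c5 ⇒ r6c5=2.
Step 7. [r4c6∈{7}] r4c6's peers cover all but 7. So r4c6=7.
Step 8. [r8c5∈{9}] r8c5 has the single candidate 9. So r8c5=9.
Step 9. [r5c9∈{3,7}] 7 has one home in row 5: r5c9 ⇒ r5c9=7.
Step 10. [r7c3∈{2,3}] in row 7, 3 fits only at r7c3. So r7c3=3.
Step 11. [r6c8∈{6}] r6c8's peers cover all but 6, so r6c8=6.
Step 12. [r4c3∈{2,5,6,9}] in col 3, 6 fits only at r4c3, so r4c3=6.
Step 13. [r4c1∈{2}] nothing but 2 survives at r4c1. So r4c1=2.
Step 14. [r2c8∈{2,5,7}] r2c8 is the only open cell in col 8 admitting 2, so r2c8=2.
Step 15. [r3c2∈{2,3,5,7}] 2 has one home in row 3: r3c2. So r3c2=2.
Step 16. [r3c5∈{3,7}] r3c5 is the only open cell in row 3 admitting 7 ⇒ r3c5=7.
Step 17. [r4c8∈{5}] nothing but 5 survives at r4c8. So r4c8=5.
Step 18. [r3c1∈{3,6}] r3c1 is the only open cell in row 3 admitting 3. So r3c1=3.
Step 19. [r4c7∈{9}] r4c7 has the single candidate 9 ⇒ r4c7=9.
Step 20. [r3c6∈{5,6}] in row 3, 6 fits only at r3c6, so r3c6=6.
Step 21. [r7c4∈{1}] only 1 remains possible at r7c4 ⇒ r7c4=1.
Step 22. [r2c6∈{5}] nothing but 5 survives at r2c6. So r2c6=5.
Step 23. [r1c2∈{5,7}] row 1 places 5 nowhere but r1c2. So r1c2=5.
Step 24. [r9c2∈{9}] r9c2 is down to just 9. So r9c2=9.
Step 25. [r1c5∈{1,3}] row 1 places 3 nowhere but r1c5 ⇒ r1c5=3.
Step 26. [r5c1∈{4}] only 4 remains possible at r5c1, so r5c1=4.
Step 27. [r1c9∈{8}] r1c9 has the single candidate 8. So r1c9=8.
Step 28. [r6c3∈{9}] nothing but 9 survives at r6c3. So r6c3=9.
Step 29. [r3c9∈{9}] r3c9 has the single candidate 9, so r3c9=9.
Step 30. [r2c4∈{9}] nothing but 9 survives at r2c4, so r2c4=9.
Step 31. [r2c1∈{6}] nothing but 6 survives at r2c1, so r2c1=6.
Step 32. [r8c7∈{8}] only 8 remains possible at r8c7 ⇒ r8c7=8.
Step 33. [r5c2∈{3}] r5c2 is down to just 3 ⇒ r5c2=3.
Step 34. [r5c3∈{5}] r5c3 has the single candidate 5 ⇒ r5c3=5.
Step 35. [r9c4∈{7}] r9c4's peers cover all but 7, so r9c4=7.
Step 36. [r5c5∈{1}] nothing but 1 survives at r5c5 ⇒ r5c5=1.
Step 37. [r5c7∈{2}] r5c7's peers cover all but 2 ⇒ r5c7=2.
Step 38. [r9c1∈{1}] only 1 remains possible at r9c1, so r9c1=1.
Step 39. [r2c2∈{7}] r2c2 has the single candidate 7. So r2c2=7.
Step 40. [r6c9∈{3}] r6c9 is down to just 3 ⇒ r6c9=3.
Step 41. [r2c5∈{4}] r2c5's peers cover all but 4, so r2c5=4.
Step 42. [r1c8∈{7}] r1c8 is down to just 7. So r1c8=7.
Step 43. [r1c6∈{1}] r1c6 is down to just 1 ⇒ r1c6=1.
Step 44. [r3c7∈{5}] r3c7 is down to just 5, so r3c7=5.
Step 45. [r7c6∈{2}] r7c6 is down to just 2 ⇒ r7c6=2.
Step 46. [r9c3∈{2}] r9c3 is down to just 2 ⇒ r9c3=2.
Step 47. [r9c7∈{4}] r9c7 has the single candidate 4. So r9c7=4.

Answer: 9 5 4 2 3 1 6 7 8 / 6 7 8 9 4 5 3 2 1 / 3 2 1 8 7 6 5 4 9 / 2 1 6 3 8 7 9 5 4 / 4 3 5 6 1 9 2 8 7 / 7 8 9 5 2 4 1 6 3 / 8 4 3 1 5 2 7 9 6 / 5 6 7 4 9 3 8 1 2 / 1 9 2 7 6 8 4 3 5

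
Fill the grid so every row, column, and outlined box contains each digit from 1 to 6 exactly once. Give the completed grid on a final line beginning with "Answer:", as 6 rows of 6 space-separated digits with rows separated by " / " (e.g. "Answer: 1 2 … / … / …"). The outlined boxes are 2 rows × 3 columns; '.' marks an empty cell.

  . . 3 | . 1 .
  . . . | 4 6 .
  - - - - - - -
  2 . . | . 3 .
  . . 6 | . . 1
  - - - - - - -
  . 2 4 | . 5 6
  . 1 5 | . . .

Step 1. [r2c2∈{5}] r2c2's peers cover all but 5, so r2c2=5.
Step 2. [r3c2∈{4}] r3c2 is down to just 4. So r3c2=4.
Step 3. [r5c1∈{3}] r5c1 is down to just 3, so r5c1=3.
Step 4. [r6c6∈{2,3,4}] in col 6, 4 fits only at r6c6, so r6c6=4.
Step 5. [r3c6∈{5}] nothing but 5 survives at r3c6 ⇒ r3c6=5.
Step 6. [r4c4∈{2}] r4c4's peers cover all but 2, so r4c4=2.
Step 7. [r2c3∈{1,2}] in col 3, 2 fits only at r2c3. So r2c3=2.
Step 8. [r1c2∈{6}] r1c2's peers cover all but 6, so r1c2=6.
Step 9. [r5c4∈{1}] r5c4 is down to just 1 ⇒ r5c4=1.
Step 10. [r6c5∈{2}] only 2 remains possible at r6c5 ⇒ r6c5=2.
Step 11. [r3c4∈{6}] nothing but 6 survives at r3c4 ⇒ r3c4=6.
Step 12. [r6c4∈{3}] nothing but 3 survives at r6c4. So r6c4=3.
Step 13. [r3c3∈{1}] r3c3 has the single candidate 1, so r3c3=1.
Step 14. [r2c6∈{3}] nothing but 3 survives at r2c6. So r2c6=3.
Step 15. [r4c1∈{5}] r4c1 has the single candidate 5 ⇒ r4c1=5.
Step 16. [r4c2∈{3}] nothing but 3 survives at r4c2 ⇒ r4c2=3.
Step 17. [r6c1∈{6}] only 6 remains possible at r6c1. So r6c1=6.
Step 18. [r1c4∈{5}] only 5 remains possible at r1c4. So r1c4=5.
Step 19. [r1c1∈{4}] r1c1 is down to just 4. So r1c1=4.
Step 20. [r1c6∈{2}] r1c6 has the single candidate 2 ⇒ r1c6=2.
Step 21. [r2c1∈{1}] nothing but 1 survives at r2c1, so r2c1=1.
Step 22. [r4c5∈{4}] nothing but 4 survives at r4c5 ⇒ r4c5=4.

Answer: 4 6 3 5 1 2 / 1 5 2 4 6 3 / 2 4 1 6 3 5 / 5 3 6 2 4 1 / 3 2 4 1 5 6 / 6 1 5 3 2 4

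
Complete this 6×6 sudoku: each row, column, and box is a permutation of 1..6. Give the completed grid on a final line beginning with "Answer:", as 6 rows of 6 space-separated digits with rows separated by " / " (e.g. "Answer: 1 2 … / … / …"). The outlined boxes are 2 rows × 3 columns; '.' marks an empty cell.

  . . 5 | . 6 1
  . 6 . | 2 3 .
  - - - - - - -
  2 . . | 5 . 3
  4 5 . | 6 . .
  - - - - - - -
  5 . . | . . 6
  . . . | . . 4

Step 1. [r3c2∈{1}] r3c2 is down to just 1 ⇒ r3c2=1.
Step 2. [r1c2∈{2,3,4}] row 1 places 2 nowhere but r1c2 ⇒ r1c2=2.
Step 3. [r6c2∈{3}] r6c2's peers cover all but 3, so r6c2=3.
Step 4. [r6c4∈{1}] r6c4 has the single candidate 1, so r6c4=1.
Step 5. [r5c5∈{2}] r5c5 has the single candidate 2. So r5c5=2.
Step 6. [r5c3∈{1,4}] across row 5, 1 lands solely at r5c3. So r5c3=1.
Step 7. [r3c3∈{6}] nothing but 6 survives at r3c3. So r3c3=6.
Step 8. [r5c4∈{3}] nothing but 3 survives at r5c4. So r5c4=3.
Step 9. [r6c1∈{6}] r6c1 is down to just 6. So r6c1=6.
Step 10. [r5c2∈{4}] r5c2 is down to just 4 ⇒ r5c2=4.
Step 11. [r3c5∈{4}] r3c5 has the single candidate 4, so r3c5=4.
Step 12. [r2c1∈{1}] nothing but 1 survives at r2c1 ⇒ r2c1=1.
Step 13. [r6c5∈{5}] nothing but 5 survives at r6c5. So r6c5=5.
Step 14. [r4c3∈{3}] r4c3 is down to just 3. So r4c3=3.
Step 15. [r4c5∈{1}] r4c5 has the single candidate 1. So r4c5=1.
Step 16. [r6c3∈{2}] r6c3 is down to just 2. So r6c3=2.
Step 17. [r4c6∈{2}] only 2 remains possible at r4c6. So r4c6=2.
Step 18. [r2c6∈{5}] r2c6 has the single candidate 5 ⇒ r2c6=5.
Step 19. [r2c3∈{4}] r2c3's peers cover all but 4. So r2c3=4.
Step 20. [r1c4∈{4}] nothing but 4 survives at r1c4, so r1c4=4.
Step 21. [r1c1∈{3}] only 3 remains possible at r1c1. So r1c1=3.

Answer: 3 2 5 4 6 1 / 1 6 4 2 3 5 / 2 1 6 5 4 3 / 4 5 3 6 1 2 / 5 4 1 3 2 6 / 6 3 2 1 5 4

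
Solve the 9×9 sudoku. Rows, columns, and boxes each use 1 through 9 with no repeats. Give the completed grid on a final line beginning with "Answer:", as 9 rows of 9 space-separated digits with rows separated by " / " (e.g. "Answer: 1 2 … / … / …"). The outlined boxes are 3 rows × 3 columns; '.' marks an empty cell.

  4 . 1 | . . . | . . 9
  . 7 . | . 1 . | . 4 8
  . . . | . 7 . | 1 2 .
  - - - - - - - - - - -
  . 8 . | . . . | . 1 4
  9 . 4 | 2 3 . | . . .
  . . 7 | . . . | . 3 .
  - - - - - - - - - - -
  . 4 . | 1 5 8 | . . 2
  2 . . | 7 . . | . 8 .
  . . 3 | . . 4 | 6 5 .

Step 1. [r9c4∈{9}] only 9 remains possible at r9c4, so r9c4=9.
Step 2. [r8c5∈{6}] nothing but 6 survives at r8c5. So r8c5=6.
Step 3. [r7c7∈{3,7,9}] 3 has one home in row 7: r7c7 ⇒ r7c7=3.
Step 4. [r2c7∈{5}] r2c7 is down to just 5, so r2c7=5.
Step 5. [r9c2∈{1}] r9c2 is down to just 1. So r9c2=1.
Step 6. [r3c4∈{3,4,5,6,8}] r3c4 is the only open cell in row 3 admitting 4 ⇒ r3c4=4.
Step 7. [r4c5∈{9}] nothing but 9 survives at r4c5. So r4c5=9.
Step 8. [r5c6∈{1,5,6,7}] 1 has one home in row 5: r5c6, so r5c6=1.
Step 9. [r3c9∈{3,6}] r3c9 is the only open cell in col 9 admitting 3. So r3c9=3.
Step 10. [r1c2∈{2,3,5,6}] in col 2, 3 fits only at r1c2. So r1c2=3.
Step 11. [r2c1∈{6}] nothing but 6 survives at r2c1. So r2c1=6.
Step 12. [r3c6∈{5,6,9}] r3c6 is the only open cell in row 3 admitting 6. So r3c6=6.
Step 13. [r6c6∈{5}] r6c6's peers cover all but 5, so r6c6=5.
Step 14. [r6c9∈{6}] r6c9's peers cover all but 6. So r6c9=6.
Step 15. [r5c8∈{7}] nothing but 7 survives at r5c8 ⇒ r5c8=7.
Step 16. [r2c3∈{2,9}] box 1 places 2 nowhere but r2c3 ⇒ r2c3=2.
Step 17. [r3c3∈{5,8,9}] in col 3, 8 fits only at r3c3 ⇒ r3c3=8.
Step 18. [r6c7∈{2,8,9}] in row 6, 9 fits only at r6c7. So r6c7=9.
Step 19. [r3c2∈{5,9}] row 3 places 9 nowhere but r3c2 ⇒ r3c2=9.
Step 20. [r8c2∈{5}] only 5 remains possible at r8c2, so r8c2=5.
Step 21. [r6c4∈{8}] r6c4's peers cover all but 8. So r6c4=8.
Step 22. [r4c3∈{5,6}] across col 3, 5 lands solely at r4c3, so r4c3=5.
Step 23. [r8c6∈{3}] r8c6 has the single candidate 3, so r8c6=3.
Step 24. [r1c6∈{2}] nothing but 2 survives at r1c6 ⇒ r1c6=2.
Step 25. [r7c8∈{9}] only 9 remains possible at r7c8. So r7c8=9.
Step 26. [r9c9∈{7}] r9c9's peers cover all but 7. So r9c9=7.
Step 27. [r4c6∈{7}] r4c6's peers cover all but 7 ⇒ r4c6=7.
Step 28. [r5c9∈{5}] r5c9 has the single candidate 5, so r5c9=5.
Step 29. [r4c1∈{3}] nothing but 3 survives at r4c1 ⇒ r4c1=3.
Step 30. [r8c7∈{4}] only 4 remains possible at r8c7 ⇒ r8c7=4.
Step 31. [r1c8∈{6}] nothing but 6 survives at r1c8 ⇒ r1c8=6.
Step 32. [r4c4∈{6}] nothing but 6 survives at r4c4. So r4c4=6.
Step 33. [r7c1∈{7}] r7c1's peers cover all but 7. So r7c1=7.
Step 34. [r6c1∈{1}] r6c1 has the single candidate 1. So r6c1=1.
Step 35. [r1c4∈{5}] r1c4's peers cover all but 5, so r1c4=5.
Step 36. [r6c2∈{2}] nothing but 2 survives at r6c2. So r6c2=2.
Step 37. [r4c7∈{2}] only 2 remains possible at r4c7. So r4c7=2.
Step 38. [r8c3∈{9}] nothing but 9 survives at r8c3. So r8c3=9.
Step 39. [r9c5∈{2}] r9c5's peers cover all but 2, so r9c5=2.
Step 40. [r5c2∈{6}] r5c2 has the single candidate 6. So r5c2=6.
Step 41. [r1c5∈{8}] r1c5's peers cover all but 8 ⇒ r1c5=8.
Step 42. [r2c6∈{9}] r2c6's peers cover all but 9, so r2c6=9.
Step 43. [r1c7∈{7}] r1c7 has the single candidate 7, so r1c7=7.
Step 44. [r9c1∈{8}] r9c1 has the single candidate 8 ⇒ r9c1=8.
Step 45. [r8c9∈{1}] r8c9 is down to just 1. So r8c9=1.
Step 46. [r3c1∈{5}] r3c1's peers cover all but 5 ⇒ r3c1=5.
Step 47. [r7c3∈{6}] only 6 remains possible at r7c3, so r7c3=6.
Step 48. [r5c7∈{8}] nothing but 8 survives at r5c7 ⇒ r5c7=8.
Step 49. [r6c5∈{4}] nothing but 4 survives at r6c5, so r6c5=4.
Step 50. [r2c4∈{3}] r2c4's peers cover all but 3 ⇒ r2c4=3.

Answer: 4 3 1 5 8 2 7 6 9 / 6 7 2 3 1 9 5 4 8 / 5 9 8 4 7 6 1 2 3 / 3 8 5 6 9 7 2 1 4 / 9 6 4 2 3 1 8 7 5 / 1 2 7 8 4 5 9 3 6 / 7 4 6 1 5 8 3 9 2 / 2 5 9 7 6 3 4 8 1 / 8 1 3 9 2 4 6 5 7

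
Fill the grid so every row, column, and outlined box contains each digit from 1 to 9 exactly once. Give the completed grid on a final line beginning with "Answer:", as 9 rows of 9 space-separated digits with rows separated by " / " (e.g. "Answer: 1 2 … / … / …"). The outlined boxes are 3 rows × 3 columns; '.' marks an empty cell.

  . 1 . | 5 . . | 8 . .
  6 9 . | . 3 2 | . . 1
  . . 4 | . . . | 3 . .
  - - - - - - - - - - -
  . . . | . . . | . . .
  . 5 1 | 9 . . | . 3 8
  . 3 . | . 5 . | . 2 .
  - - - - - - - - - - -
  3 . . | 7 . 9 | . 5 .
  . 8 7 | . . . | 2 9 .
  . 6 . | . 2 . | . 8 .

Step 1. [r4c4∈{1,2,3,4,6,8}] in col 4, 2 fits only at r4c4 ⇒ r4c4=2.
Step 2. [r4c8∈{1,4,6,7}] in col 8, 1 fits only at r4c8 ⇒ r4c8=1.
Step 3. [r4c6∈{3,4,6,7,8}] across row 4, 3 lands solely at r4c6 ⇒ r4c6=3.
Step 4. [r7c5∈{1,4,6,8}] 8 has one home in row 7: r7c5 ⇒ r7c5=8.
Step 5. [r5c1∈{2,4,7}] row 5 places 2 nowhere but r5c1, so r5c1=2.
Step 6. [r1c1∈{7}] r1c1 is down to just 7. So r1c1=7.
Step 7. [r4c2∈{4,7}] col 2 places 7 nowhere but r4c2 ⇒ r4c2=7.
Step 8. [r7c2∈{2,4}] 4 has one home in col 2: r7c2. So r7c2=4.
Step 9. [r7c9∈{6}] r7c9 has the single candidate 6, so r7c9=6.
Step 10. [r3c2∈{2}] only 2 remains possible at r3c2, so r3c2=2.
Step 11. [r1c9∈{2,4,9}] r1c9 is the only open cell in row 1 admitting 2, so r1c9=2.
Step 12. [r3c9∈{5,7,9}] box 3 places 9 nowhere but r3c9. So r3c9=9.
Step 13. [r3c1∈{5,8}] 5 has one home in row 3: r3c1 ⇒ r3c1=5.
Step 14. [r8c1∈{1}] only 1 remains possible at r8c1. So r8c1=1.
Step 15. [r3c5∈{1,6,7}] col 5 places 1 nowhere but r3c5. So r3c5=1.
Step 16. [r3c6∈{6,7,8}] across box 2, 7 lands solely at r3c6 ⇒ r3c6=7.
Step 17. [r6c6∈{1,4,6,8}] across col 6, 8 lands solely at r6c6. So r6c6=8.
Step 18. [r9c6∈{1,4,5}] r9c6 is the only open cell in col 6 admitting 1. So r9c6=1.
Step 19. [r4c1∈{4,8,9}] in col 1, 8 fits only at r4c1 ⇒ r4c1=8.
Step 20. [r6c1∈{4,9}] in col 1, 4 fits only at r6c1, so r6c1=4.
Step 21. [r5c5∈{4,6,7}] across col 5, 7 lands solely at r5c5. So r5c5=7.
Step 22. [r2c7∈{4,5,7}] 5 has one home in row 2: r2c7. So r2c7=5.
Step 23. [r6c9∈{7}] only 7 remains possible at r6c9, so r6c9=7.
Step 24. [r3c8∈{6}] nothing but 6 survives at r3c8, so r3c8=6.
Step 25. [r1c8∈{4}] r1c8 is down to just 4. So r1c8=4.
Step 26. [r2c4∈{4,8}] in row 2, 4 fits only at r2c4 ⇒ r2c4=4.
Step 27. [r1c6∈{6}] only 6 remains possible at r1c6 ⇒ r1c6=6.
Step 28. [r5c7∈{4,6}] in row 5, 6 fits only at r5c7, so r5c7=6.
Step 29. [r6c7∈{9}] nothing but 9 survives at r6c7. So r6c7=9.
Step 30. [r4c7∈{4}] r4c7 is down to just 4 ⇒ r4c7=4.
Step 31. [r8c5∈{4,6}] across col 5, 4 lands solely at r8c5. So r8c5=4.
Step 32. [r8c4∈{3,6}] in row 8, 6 fits only at r8c4, so r8c4=6.
Step 33. [r4c3∈{6,9}] in row 4, 9 fits only at r4c3, so r4c3=9.
Step 34. [r9c4∈{3}] only 3 remains possible at r9c4, so r9c4=3.
Step 35. [r6c3∈{6}] nothing but 6 survives at r6c3. So r6c3=6.
Step 36. [r2c3∈{8}] r2c3's peers cover all but 8, so r2c3=8.
Step 37. [r2c8∈{7}] only 7 remains possible at r2c8, so r2c8=7.
Step 38. [r7c7∈{1}] r7c7's peers cover all but 1 ⇒ r7c7=1.
Step 39. [r9c3∈{5}] only 5 remains possible at r9c3 ⇒ r9c3=5.
Step 40. [r1c3∈{3}] r1c3 has the single candidate 3. So r1c3=3.
Step 41. [r9c7∈{7}] only 7 remains possible at r9c7, so r9c7=7.
Step 42. [r4c5∈{6}] nothing but 6 survives at r4c5. So r4c5=6.
Step 43. [r4c9∈{5}] r4c9 is down to just 5 ⇒ r4c9=5.
Step 44. [r8c9∈{3}] r8c9 is down to just 3 ⇒ r8c9=3.
Step 45. [r3c4∈{8}] nothing but 8 survives at r3c4. So r3c4=8.
Step 46. [r7c3∈{2}] r7c3's peers cover all but 2 ⇒ r7c3=2.
Step 47. [r1c5∈{9}] r1c5 is down to just 9 ⇒ r1c5=9.
Step 48. [r8c6∈{5}] r8c6's peers cover all but 5, so r8c6=5.
Step 49. [r9c9∈{4}] nothing but 4 survives at r9c9, so r9c9=4.
Step 50. [r5c6∈{4}] only 4 remains possible at r5c6, so r5c6=4.
Step 51. [r6c4∈{1}] r6c4 has the single candidate 1. So r6c4=1.
Step 52. [r9c1∈{9}] nothing but 9 survives at r9c1 ⇒ r9c1=9.

Answer: 7 1 3 5 9 6 8 4 2 / 6 9 8 4 3 2 5 7 1 / 5 2 4 8 1 7 3 6 9 / 8 7 9 2 6 3 4 1 5 / 2 5 1 9 7 4 6 3 8 / 4 3 6 1 5 8 9 2 7 / 3 4 2 7 8 9 1 5 6 / 1 8 7 6 4 5 2 9 3 / 9 6 5 3 2 1 7 8 4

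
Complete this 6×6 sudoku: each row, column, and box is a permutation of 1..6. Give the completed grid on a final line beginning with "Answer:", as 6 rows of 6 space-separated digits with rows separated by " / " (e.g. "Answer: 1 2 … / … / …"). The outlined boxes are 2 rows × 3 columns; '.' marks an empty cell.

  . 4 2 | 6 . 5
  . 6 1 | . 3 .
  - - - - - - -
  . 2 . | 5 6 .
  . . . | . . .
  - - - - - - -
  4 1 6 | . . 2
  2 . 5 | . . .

Step 1. [r2c6∈{4}] r2c6's peers cover all but 4 ⇒ r2c6=4.
Step 2. [r6c2∈{3}] r6c2 has the single candidate 3 ⇒ r6c2=3.
Step 3. [r4c1∈{1,3,5,6}] row 4 places 6 nowhere but r4c1, so r4c1=6.
Step 4. [r4c5∈{1,2,4}] r4c5 is the only open cell in col 5 admitting 2. So r4c5=2.
Step 5. [r4c4∈{1,3,4}] 4 has one home in box 4: r4c4. So r4c4=4.
Step 6. [r4c3∈{3}] only 3 remains possible at r4c3. So r4c3=3.
Step 7. [r6c4∈{1}] r6c4's peers cover all but 1. So r6c4=1.
Step 8. [r3c1∈{1}] nothing but 1 survives at r3c1. So r3c1=1.
Step 9. [r1c5∈{1}] r1c5 is down to just 1. So r1c5=1.
Step 10. [r3c6∈{3}] only 3 remains possible at r3c6. So r3c6=3.
Step 11. [r5c5∈{5}] r5c5 is down to just 5. So r5c5=5.
Step 12. [r2c4∈{2}] r2c4 has the single candidate 2 ⇒ r2c4=2.
Step 13. [r1c1∈{3}] r1c1's peers cover all but 3, so r1c1=3.
Step 14. [r3c3∈{4}] r3c3 is down to just 4 ⇒ r3c3=4.
Step 15. [r4c6∈{1}] only 1 remains possible at r4c6, so r4c6=1.
Step 16. [r6c6∈{6}] r6c6 is down to just 6 ⇒ r6c6=6.
Step 17. [r4c2∈{5}] nothing but 5 survives at r4c2, so r4c2=5.
Step 18. [r6c5∈{4}] r6c5 has the single candidate 4, so r6c5=4.
Step 19. [r2c1∈{5}] nothing but 5 survives at r2c1 ⇒ r2c1=5.
Step 20. [r5c4∈{3}] nothing but 3 survives at r5c4. So r5c4=3.

Answer: 3 4 2 6 1 5 / 5 6 1 2 3 4 / 1 2 4 5 6 3 / 6 5 3 4 2 1 / 4 1 6 3 5 2 / 2 3 5 1 4 6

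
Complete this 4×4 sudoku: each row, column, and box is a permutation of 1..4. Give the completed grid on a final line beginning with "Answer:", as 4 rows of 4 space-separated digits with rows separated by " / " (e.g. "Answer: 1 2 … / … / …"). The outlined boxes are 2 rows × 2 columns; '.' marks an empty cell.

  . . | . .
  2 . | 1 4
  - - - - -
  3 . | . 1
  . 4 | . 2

Step 1. [r1c4∈{3}] only 3 remains possible at r1c4 ⇒ r1c4=3.
Step 2. [r1c1∈{1,4}] r1c1 is the only open cell in row 1 admitting 4. So r1c1=4.
Step 3. [r1c2∈{1}] r1c2 is down to just 1 ⇒ r1c2=1.
Step 4. [r4c1∈{1}] r4c1 has the single candidate 1, so r4c1=1.
Step 5. [r4c3∈{3}] r4c3's peers cover all but 3, so r4c3=3.
Step 6. [r1c3∈{2}] nothing but 2 survives at r1c3 ⇒ r1c3=2.
Step 7. [r3c2∈{2}] r3c2's peers cover all but 2 ⇒ r3c2=2.
Step 8. [r2c2∈{3}] r2c2 is down to just 3 ⇒ r2c2=3.
Step 9. [r3c3∈{4}] r3c3 has the single candidate 4. So r3c3=4.

Answer: 4 1 2 3 / 2 3 1 4 / 3 2 4 1 / 1 4 3 2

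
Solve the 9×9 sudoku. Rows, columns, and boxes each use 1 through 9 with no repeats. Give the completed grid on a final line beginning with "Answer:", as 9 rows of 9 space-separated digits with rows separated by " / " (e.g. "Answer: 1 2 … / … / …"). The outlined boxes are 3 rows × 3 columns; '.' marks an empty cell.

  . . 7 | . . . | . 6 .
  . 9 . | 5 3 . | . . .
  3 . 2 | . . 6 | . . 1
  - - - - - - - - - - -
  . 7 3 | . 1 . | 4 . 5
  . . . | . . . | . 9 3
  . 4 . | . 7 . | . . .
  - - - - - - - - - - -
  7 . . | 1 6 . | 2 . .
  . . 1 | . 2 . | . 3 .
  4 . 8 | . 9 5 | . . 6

Step 1. [r5c7∈{1,6,7,8}] across row 5, 7 lands solely at r5c7. So r5c7=7.
Step 2. [r2c7∈{8}] only 8 remains possible at r2c7, so r2c7=8.
Step 3. [r5c5∈{4,5,8}] 5 has one home in col 5: r5c5. So r5c5=5.
Step 4. [r5c3∈{6}] nothing but 6 survives at r5c3. So r5c3=6.
Step 5. [r4c4∈{2,6,8,9}] row 4 places 6 nowhere but r4c4 ⇒ r4c4=6.
Step 6. [r2c3∈{4}] nothing but 4 survives at r2c3 ⇒ r2c3=4.
Step 7. [r9c7∈{1}] r9c7 has the single candidate 1, so r9c7=1.
Step 8. [r9c8∈{7}] r9c8 is down to just 7 ⇒ r9c8=7.
Step 9. [r2c8∈{2}] r2c8's peers cover all but 2, so r2c8=2.
Step 10. [r3c4∈{4,7,8,9}] 7 has one home in row 3: r3c4. So r3c4=7.
Step 11. [r4c8∈{8}] nothing but 8 survives at r4c8. So r4c8=8.
Step 12. [r3c7∈{5,9}] r3c7 is the only open cell in row 3 admitting 9 ⇒ r3c7=9.
Step 13. [r1c9∈{4}] nothing but 4 survives at r1c9, so r1c9=4.
Step 14. [r1c5∈{8}] nothing but 8 survives at r1c5. So r1c5=8.
Step 15. [r8c7∈{5}] nothing but 5 survives at r8c7 ⇒ r8c7=5.
Step 16. [r9c4∈{3}] r9c4 is down to just 3. So r9c4=3.
Step 17. [r6c9∈{2}] r6c9 has the single candidate 2, so r6c9=2.
Step 18. [r2c6∈{1}] nothing but 1 survives at r2c6 ⇒ r2c6=1.
Step 19. [r3c2∈{5,8}] row 3 places 8 nowhere but r3c2 ⇒ r3c2=8.
Step 20. [r6c6∈{3,8,9}] in row 6, 3 fits only at r6c6 ⇒ r6c6=3.
Step 21. [r8c6∈{4,7,8}] across row 8, 7 lands solely at r8c6 ⇒ r8c6=7.
Step 22. [r8c4∈{4,8}] r8c4 is the only open cell in row 8 admitting 4. So r8c4=4.
Step 23. [r7c6∈{8}] nothing but 8 survives at r7c6. So r7c6=8.
Step 24. [r7c9∈{9}] r7c9 has the single candidate 9. So r7c9=9.
Step 25. [r6c3∈{5,9}] in col 3, 9 fits only at r6c3, so r6c3=9.
Step 26. [r4c1∈{2}] r4c1's peers cover all but 2. So r4c1=2.
Step 27. [r6c1∈{1,5,8}] row 6 places 5 nowhere but r6c1. So r6c1=5.
Step 28. [r5c2∈{1}] only 1 remains possible at r5c2, so r5c2=1.
Step 29. [r1c4∈{2,9}] col 4 places 9 nowhere but r1c4. So r1c4=9.
Step 30. [r5c4∈{2,8}] col 4 places 2 nowhere but r5c4, so r5c4=2.
Step 31. [r7c2∈{3,5}] 3 has one home in row 7: r7c2. So r7c2=3.
Step 32. [r2c1∈{6}] r2c1 has the single candidate 6 ⇒ r2c1=6.
Step 33. [r6c8∈{1}] r6c8 is down to just 1. So r6c8=1.
Step 34. [r1c7∈{3}] nothing but 3 survives at r1c7 ⇒ r1c7=3.
Step 35. [r6c4∈{8}] only 8 remains possible at r6c4. So r6c4=8.
Step 36. [r8c9∈{8}] r8c9's peers cover all but 8, so r8c9=8.
Step 37. [r2c9∈{7}] nothing but 7 survives at r2c9 ⇒ r2c9=7.
Step 38. [r1c1∈{1}] nothing but 1 survives at r1c1, so r1c1=1.
Step 39. [r5c1∈{8}] r5c1's peers cover all but 8, so r5c1=8.
Step 40. [r3c8∈{5}] r3c8 has the single candidate 5, so r3c8=5.
Step 41. [r7c3∈{5}] nothing but 5 survives at r7c3. So r7c3=5.
Step 42. [r1c2∈{5}] only 5 remains possible at r1c2 ⇒ r1c2=5.
Step 43. [r9c2∈{2}] r9c2 is down to just 2 ⇒ r9c2=2.
Step 44. [r4c6∈{9}] r4c6 is down to just 9. So r4c6=9.
Step 45. [r5c6∈{4}] nothing but 4 survives at r5c6, so r5c6=4.
Step 46. [r6c7∈{6}] r6c7 is down to just 6 ⇒ r6c7=6.
Step 47. [r3c5∈{4}] r3c5's peers cover all but 4, so r3c5=4.
Step 48. [r1c6∈{2}] r1c6's peers cover all but 2. So r1c6=2.
Step 49. [r8c2∈{6}] nothing but 6 survives at r8c2, so r8c2=6.
Step 50. [r7c8∈{4}] r7c8's peers cover all but 4. So r7c8=4.
Step 51. [r8c1∈{9}] r8c1's peers cover all but 9. So r8c1=9.

Answer: 1 5 7 9 8 2 3 6 4 / 6 9 4 5 3 1 8 2 7 / 3 8 2 7 4 6 9 5 1 / 2 7 3 6 1 9 4 8 5 / 8 1 6 2 5 4 7 9 3 / 5 4 9 8 7 3 6 1 2 / 7 3 5 1 6 8 2 4 9 / 9 6 1 4 2 7 5 3 8 / 4 2 8 3 9 5 1 7 6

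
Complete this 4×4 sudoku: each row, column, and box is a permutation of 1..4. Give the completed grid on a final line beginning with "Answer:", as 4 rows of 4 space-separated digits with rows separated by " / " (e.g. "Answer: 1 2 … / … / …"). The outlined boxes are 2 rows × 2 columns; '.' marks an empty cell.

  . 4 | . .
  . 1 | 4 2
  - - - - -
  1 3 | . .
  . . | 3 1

Step 1. [r1c1∈{2,3}] across row 1, 2 lands solely at r1c1, so r1c1=2.
Step 2. [r3c3∈{2}] r3c3 has the single candidate 2, so r3c3=2.
Step 3. [r1c3∈{1}] nothing but 1 survives at r1c3 ⇒ r1c3=1.
Step 4. [r2c1∈{3}] r2c1 is down to just 3, so r2c1=3.
Step 5. [r4c1∈{4}] r4c1's peers cover all but 4 ⇒ r4c1=4.
Step 6. [r1c4∈{3}] r1c4 has the single candidate 3, so r1c4=3.
Step 7. [r3c4∈{4}] r3c4 has the single candidate 4. So r3c4=4.
Step 8. [r4c2∈{2}] only 2 remains possible at r4c2. So r4c2=2.

Answer: 2 4 1 3 / 3 1 4 2 / 1 3 2 4 / 4 2 3 1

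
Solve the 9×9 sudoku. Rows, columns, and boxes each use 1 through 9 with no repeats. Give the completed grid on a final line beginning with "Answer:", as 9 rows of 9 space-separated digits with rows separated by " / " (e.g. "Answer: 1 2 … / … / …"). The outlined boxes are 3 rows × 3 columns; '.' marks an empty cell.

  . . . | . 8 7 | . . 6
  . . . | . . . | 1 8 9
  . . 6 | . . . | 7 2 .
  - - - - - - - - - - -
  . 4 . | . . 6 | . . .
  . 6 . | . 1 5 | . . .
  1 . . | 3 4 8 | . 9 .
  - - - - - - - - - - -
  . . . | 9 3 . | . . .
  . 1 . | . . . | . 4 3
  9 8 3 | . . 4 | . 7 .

Step 1. [r8c6∈{2}] r8c6's peers cover all but 2. So r8c6=2.
Step 2. [r7c8∈{1,5,6}] across col 8, 6 lands solely at r7c8. So r7c8=6.
Step 3. [r3c1∈{3,4,5,8}] row 3 places 8 nowhere but r3c1, so r3c1=8.
Step 4. [r1c3∈{1,2,4,5,9}] r1c3 is the only open cell in col 3 admitting 1. So r1c3=1.
Step 5. [r5c8∈{3}] nothing but 3 survives at r5c8 ⇒ r5c8=3.
Step 6. [r1c8∈{5}] r1c8's peers cover all but 5. So r1c8=5.
Step 7. [r4c1∈{2,3,5,7}] across row 4, 3 lands solely at r4c1, so r4c1=3.
Step 8. [r8c1∈{5,6,7}] in col 1, 6 fits only at r8c1, so r8c1=6.
Step 9. [r4c5∈{2,7,9}] 9 has one home in box 5: r4c5. So r4c5=9.
Step 10. [r2c5∈{2,5,6}] across col 5, 2 lands solely at r2c5. So r2c5=2.
Step 11. [r3c5∈{5}] only 5 remains possible at r3c5, so r3c5=5.
Step 12. [r1c4∈{4}] nothing but 4 survives at r1c4 ⇒ r1c4=4.
Step 13. [r5c7∈{2,4,8}] in col 7, 4 fits only at r5c7 ⇒ r5c7=4.
Step 14. [r5c3∈{2,7,8,9}] across row 5, 9 lands solely at r5c3. So r5c3=9.
Step 15. [r5c9∈{2,7,8}] across row 5, 8 lands solely at r5c9. So r5c9=8.
Step 16. [r7c7∈{2,5,8}] in row 7, 8 fits only at r7c7 ⇒ r7c7=8.
Step 17. [r1c2∈{2,3,9}] 9 has one home in row 1: r1c2. So r1c2=9.
Step 18. [r7c6∈{1}] r7c6 is down to just 1 ⇒ r7c6=1.
Step 19. [r4c3∈{2,5,7,8}] across row 4, 8 lands solely at r4c3. So r4c3=8.
Step 20. [r9c9∈{1,2,5}] in row 9, 1 fits only at r9c9, so r9c9=1.
Step 21. [r9c7∈{2,5}] in row 9, 2 fits only at r9c7. So r9c7=2.
Step 22. [r7c9∈{5}] r7c9 is down to just 5. So r7c9=5.
Step 23. [r8c3∈{5,7}] across box 7, 5 lands solely at r8c3. So r8c3=5.
Step 24. [r6c2∈{2,5,7}] box 4 places 5 nowhere but r6c2 ⇒ r6c2=5.
Step 25. [r7c2∈{2,7}] r7c2 is the only open cell in col 2 admitting 2 ⇒ r7c2=2.
Step 26. [r2c2∈{3,7}] across col 2, 7 lands solely at r2c2 ⇒ r2c2=7.
Step 27. [r6c3∈{2,7}] across col 3, 2 lands solely at r6c3, so r6c3=2.
Step 28. [r5c1∈{7}] r5c1's peers cover all but 7 ⇒ r5c1=7.
Step 29. [r4c4∈{2,7}] r4c4 is the only open cell in box 5 admitting 7, so r4c4=7.
Step 30. [r2c3∈{4}] nothing but 4 survives at r2c3 ⇒ r2c3=4.
Step 31. [r9c5∈{6}] nothing but 6 survives at r9c5 ⇒ r9c5=6.
Step 32. [r3c2∈{3}] r3c2 has the single candidate 3 ⇒ r3c2=3.
Step 33. [r4c7∈{5}] r4c7's peers cover all but 5. So r4c7=5.
Step 34. [r2c4∈{6}] r2c4 has the single candidate 6. So r2c4=6.
Step 35. [r4c8∈{1}] r4c8 is down to just 1, so r4c8=1.
Step 36. [r2c1∈{5}] r2c1's peers cover all but 5, so r2c1=5.
Step 37. [r7c3∈{7}] r7c3 has the single candidate 7. So r7c3=7.
Step 38. [r3c4∈{1}] nothing but 1 survives at r3c4 ⇒ r3c4=1.
Step 39. [r1c1∈{2}] r1c1 has the single candidate 2, so r1c1=2.
Step 40. [r9c4∈{5}] nothing but 5 survives at r9c4, so r9c4=5.
Step 41. [r8c5∈{7}] only 7 remains possible at r8c5 ⇒ r8c5=7.
Step 42. [r8c7∈{9}] r8c7's peers cover all but 9, so r8c7=9.
Step 43. [r1c7∈{3}] r1c7 has the single candidate 3, so r1c7=3.
Step 44. [r3c6∈{9}] only 9 remains possible at r3c6. So r3c6=9.
Step 45. [r7c1∈{4}] r7c1 is down to just 4 ⇒ r7c1=4.
Step 46. [r4c9∈{2}] only 2 remains possible at r4c9, so r4c9=2.
Step 47. [r6c7∈{6}] r6c7 is down to just 6. So r6c7=6.
Step 48. [r2c6∈{3}] r2c6's peers cover all but 3. So r2c6=3.
Step 49. [r5c4∈{2}] nothing but 2 survives at r5c4, so r5c4=2.
Step 50. [r3c9∈{4}] r3c9 has the single candidate 4. So r3c9=4.
Step 51. [r8c4∈{8}] r8c4 has the single candidate 8. So r8c4=8.
Step 52. [r6c9∈{7}] r6c9 is down to just 7 ⇒ r6c9=7.

Answer: 2 9 1 4 8 7 3 5 6 / 5 7 4 6 2 3 1 8 9 / 8 3 6 1 5 9 7 2 4 / 3 4 8 7 9 6 5 1 2 / 7 6 9 2 1 5 4 3 8 / 1 5 2 3 4 8 6 9 7 / 4 2 7 9 3 1 8 6 5 / 6 1 5 8 7 2 9 4 3 / 9 8 3 5 6 4 2 7 1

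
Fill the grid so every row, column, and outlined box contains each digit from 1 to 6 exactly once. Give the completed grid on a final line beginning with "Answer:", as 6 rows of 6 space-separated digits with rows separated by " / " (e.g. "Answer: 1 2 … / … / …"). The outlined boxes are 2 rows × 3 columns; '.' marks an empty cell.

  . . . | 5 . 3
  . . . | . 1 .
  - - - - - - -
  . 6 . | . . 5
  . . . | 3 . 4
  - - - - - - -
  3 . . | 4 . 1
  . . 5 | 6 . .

Step 1. [r5c2∈{2}] r5c2's peers cover all but 2 ⇒ r5c2=2.
Step 2. [r3c5∈{2}] only 2 remains possible at r3c5, so r3c5=2.
Step 3. [r2c6∈{2,6}] 6 has one home in col 6: r2c6. So r2c6=6.
Step 4. [r1c1∈{1,2,4,6}] 6 has one home in col 1: r1c1. So r1c1=6.
Step 5. [r1c3∈{1,2,4}] in row 1, 2 fits only at r1c3. So r1c3=2.
Step 6. [r4c3∈{1}] nothing but 1 survives at r4c3, so r4c3=1.
Step 7. [r2c2∈{3,4,5}] r2c2 is the only open cell in col 2 admitting 3 ⇒ r2c2=3.
Step 8. [r3c1∈{4}] nothing but 4 survives at r3c1, so r3c1=4.
Step 9. [r6c2∈{1,4}] row 6 places 4 nowhere but r6c2. So r6c2=4.
Step 10. [r4c1∈{2,5}] r4c1 is the only open cell in row 4 admitting 2, so r4c1=2.
Step 11. [r1c2∈{1}] nothing but 1 survives at r1c2 ⇒ r1c2=1.
Step 12. [r3c3∈{3}] nothing but 3 survives at r3c3. So r3c3=3.
Step 13. [r4c2∈{5}] only 5 remains possible at r4c2, so r4c2=5.
Step 14. [r3c4∈{1}] nothing but 1 survives at r3c4 ⇒ r3c4=1.
Step 15. [r4c5∈{6}] r4c5's peers cover all but 6, so r4c5=6.
Step 16. [r2c4∈{2}] r2c4's peers cover all but 2, so r2c4=2.
Step 17. [r5c3∈{6}] only 6 remains possible at r5c3, so r5c3=6.
Step 18. [r6c5∈{3}] only 3 remains possible at r6c5, so r6c5=3.
Step 19. [r6c1∈{1}] r6c1 is down to just 1. So r6c1=1.
Step 20. [r2c1∈{5}] nothing but 5 survives at r2c1, so r2c1=5.
Step 21. [r6c6∈{2}] nothing but 2 survives at r6c6, so r6c6=2.
Step 22. [r2c3∈{4}] nothing but 4 survives at r2c3. So r2c3=4.
Step 23. [r1c5∈{4}] only 4 remains possible at r1c5. So r1c5=4.
Step 24. [r5c5∈{5}] r5c5 is down to just 5. So r5c5=5.

Answer: 6 1 2 5 4 3 / 5 3 4 2 1 6 / 4 6 3 1 2 5 / 2 5 1 3 6 4 / 3 2 6 4 5 1 / 1 4 5 6 3 2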